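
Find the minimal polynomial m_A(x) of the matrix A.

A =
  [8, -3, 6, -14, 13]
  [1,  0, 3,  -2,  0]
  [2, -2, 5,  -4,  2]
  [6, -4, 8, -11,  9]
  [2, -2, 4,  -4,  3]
x^3 - 3*x^2 + 3*x - 1

The characteristic polynomial is χ_A(x) = (x - 1)^5, so the eigenvalues are known. The minimal polynomial is
  m_A(x) = Π_λ (x − λ)^{k_λ}
where k_λ is the size of the *largest* Jordan block for λ (equivalently, the smallest k with (A − λI)^k v = 0 for every generalised eigenvector v of λ).

  λ = 1: largest Jordan block has size 3, contributing (x − 1)^3

So m_A(x) = (x - 1)^3 = x^3 - 3*x^2 + 3*x - 1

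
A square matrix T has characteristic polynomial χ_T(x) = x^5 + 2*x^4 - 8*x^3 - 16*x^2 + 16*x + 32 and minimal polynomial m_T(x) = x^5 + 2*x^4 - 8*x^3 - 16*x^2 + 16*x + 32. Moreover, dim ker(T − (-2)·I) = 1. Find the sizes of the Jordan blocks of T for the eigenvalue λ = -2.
Block sizes for λ = -2: [3]

Step 1 — from the characteristic polynomial, algebraic multiplicity of λ = -2 is 3. From dim ker(T − (-2)·I) = 1, there are exactly 1 Jordan blocks for λ = -2.
Step 2 — from the minimal polynomial, the factor (x + 2)^3 tells us the largest block for λ = -2 has size 3.
Step 3 — with total size 3, 1 blocks, and largest block 3, the block sizes (in nonincreasing order) are [3].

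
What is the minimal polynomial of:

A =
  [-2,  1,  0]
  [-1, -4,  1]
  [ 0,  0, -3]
x^3 + 9*x^2 + 27*x + 27

The characteristic polynomial is χ_A(x) = (x + 3)^3, so the eigenvalues are known. The minimal polynomial is
  m_A(x) = Π_λ (x − λ)^{k_λ}
where k_λ is the size of the *largest* Jordan block for λ (equivalently, the smallest k with (A − λI)^k v = 0 for every generalised eigenvector v of λ).

  λ = -3: largest Jordan block has size 3, contributing (x + 3)^3

So m_A(x) = (x + 3)^3 = x^3 + 9*x^2 + 27*x + 27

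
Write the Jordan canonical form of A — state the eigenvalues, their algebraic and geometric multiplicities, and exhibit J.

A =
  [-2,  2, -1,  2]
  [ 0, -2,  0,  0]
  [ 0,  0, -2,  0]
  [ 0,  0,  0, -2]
J_2(-2) ⊕ J_1(-2) ⊕ J_1(-2)

The characteristic polynomial is
  det(x·I − A) = x^4 + 8*x^3 + 24*x^2 + 32*x + 16 = (x + 2)^4

Eigenvalues and multiplicities (the geometric multiplicity of λ is n − rank(A − λI), which equals the number of Jordan blocks for λ):
  λ = -2: algebraic multiplicity = 4, geometric multiplicity = 3

Determining the block sizes for each eigenvalue:
  λ = -2: 3 blocks summing to 4 forces exactly one block of size 2 and the rest size 1 → block sizes [2, 1, 1]

Assembling the blocks gives a Jordan form
J =
  [-2,  1,  0,  0]
  [ 0, -2,  0,  0]
  [ 0,  0, -2,  0]
  [ 0,  0,  0, -2]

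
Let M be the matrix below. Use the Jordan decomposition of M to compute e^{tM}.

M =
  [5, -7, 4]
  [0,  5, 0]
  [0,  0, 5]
e^{tM} =
  [exp(5*t), -7*t*exp(5*t), 4*t*exp(5*t)]
  [0, exp(5*t), 0]
  [0, 0, exp(5*t)]

Strategy: write M = P · J · P⁻¹ where J is a Jordan canonical form, so e^{tM} = P · e^{tJ} · P⁻¹, and e^{tJ} can be computed block-by-block.

M has Jordan form
J =
  [5, 1, 0]
  [0, 5, 0]
  [0, 0, 5]
(up to reordering of blocks).

Per-block formulas:
  For a 2×2 Jordan block J_2(5): exp(t · J_2(5)) = e^(5t)·(I + t·N), where N is the 2×2 nilpotent shift.
  For a 1×1 block at λ = 5: exp(t · [5]) = [e^(5t)].

After assembling e^{tJ} and conjugating by P, we get:

e^{tM} =
  [exp(5*t), -7*t*exp(5*t), 4*t*exp(5*t)]
  [0, exp(5*t), 0]
  [0, 0, exp(5*t)]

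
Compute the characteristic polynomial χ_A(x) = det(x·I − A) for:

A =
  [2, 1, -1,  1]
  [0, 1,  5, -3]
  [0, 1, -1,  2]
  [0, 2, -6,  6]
x^4 - 8*x^3 + 24*x^2 - 32*x + 16

Expanding det(x·I − A) (e.g. by cofactor expansion or by noting that A is similar to its Jordan form J, which has the same characteristic polynomial as A) gives
  χ_A(x) = x^4 - 8*x^3 + 24*x^2 - 32*x + 16
which factors as (x - 2)^4. The eigenvalues (with algebraic multiplicities) are λ = 2 with multiplicity 4.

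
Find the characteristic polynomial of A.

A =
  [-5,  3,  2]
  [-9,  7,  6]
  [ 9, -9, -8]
x^3 + 6*x^2 + 12*x + 8

Expanding det(x·I − A) (e.g. by cofactor expansion or by noting that A is similar to its Jordan form J, which has the same characteristic polynomial as A) gives
  χ_A(x) = x^3 + 6*x^2 + 12*x + 8
which factors as (x + 2)^3. The eigenvalues (with algebraic multiplicities) are λ = -2 with multiplicity 3.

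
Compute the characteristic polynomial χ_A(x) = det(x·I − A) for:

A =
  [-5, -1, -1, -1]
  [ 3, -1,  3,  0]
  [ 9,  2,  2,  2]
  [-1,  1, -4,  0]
x^4 + 4*x^3 + 6*x^2 + 4*x + 1

Expanding det(x·I − A) (e.g. by cofactor expansion or by noting that A is similar to its Jordan form J, which has the same characteristic polynomial as A) gives
  χ_A(x) = x^4 + 4*x^3 + 6*x^2 + 4*x + 1
which factors as (x + 1)^4. The eigenvalues (with algebraic multiplicities) are λ = -1 with multiplicity 4.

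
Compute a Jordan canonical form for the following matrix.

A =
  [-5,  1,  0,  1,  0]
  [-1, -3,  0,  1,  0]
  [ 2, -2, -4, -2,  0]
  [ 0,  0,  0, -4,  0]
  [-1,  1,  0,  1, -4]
J_2(-4) ⊕ J_1(-4) ⊕ J_1(-4) ⊕ J_1(-4)

The characteristic polynomial is
  det(x·I − A) = x^5 + 20*x^4 + 160*x^3 + 640*x^2 + 1280*x + 1024 = (x + 4)^5

Eigenvalues and multiplicities (the geometric multiplicity of λ is n − rank(A − λI), which equals the number of Jordan blocks for λ):
  λ = -4: algebraic multiplicity = 5, geometric multiplicity = 4

Determining the block sizes for each eigenvalue:
  λ = -4: 4 blocks summing to 5 forces exactly one block of size 2 and the rest size 1 → block sizes [2, 1, 1, 1]

Assembling the blocks gives a Jordan form
J =
  [-4,  1,  0,  0,  0]
  [ 0, -4,  0,  0,  0]
  [ 0,  0, -4,  0,  0]
  [ 0,  0,  0, -4,  0]
  [ 0,  0,  0,  0, -4]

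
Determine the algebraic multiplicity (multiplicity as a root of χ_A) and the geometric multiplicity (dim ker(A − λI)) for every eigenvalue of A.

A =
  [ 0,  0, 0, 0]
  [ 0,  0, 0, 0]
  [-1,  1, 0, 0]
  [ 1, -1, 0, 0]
λ = 0: alg = 4, geom = 3

Step 1 — factor the characteristic polynomial to read off the algebraic multiplicities:
  χ_A(x) = x^4

Step 2 — compute geometric multiplicities via the rank-nullity identity g(λ) = n − rank(A − λI):
  rank(A − (0)·I) = 1, so dim ker(A − (0)·I) = n − 1 = 3

Summary:
  λ = 0: algebraic multiplicity = 4, geometric multiplicity = 3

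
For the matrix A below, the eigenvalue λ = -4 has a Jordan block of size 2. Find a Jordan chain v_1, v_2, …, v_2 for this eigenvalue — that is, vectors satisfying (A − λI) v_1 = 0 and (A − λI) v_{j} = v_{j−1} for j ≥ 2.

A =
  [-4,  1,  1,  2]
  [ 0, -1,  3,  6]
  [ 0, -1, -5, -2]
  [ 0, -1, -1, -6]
A Jordan chain for λ = -4 of length 2:
v_1 = (1, 3, -1, -1)ᵀ
v_2 = (0, 1, 0, 0)ᵀ

Let N = A − (-4)·I. We want v_2 with N^2 v_2 = 0 but N^1 v_2 ≠ 0; then v_{j-1} := N · v_j for j = 2, …, 2.

Pick v_2 = (0, 1, 0, 0)ᵀ.
Then v_1 = N · v_2 = (1, 3, -1, -1)ᵀ.

Sanity check: (A − (-4)·I) v_1 = (0, 0, 0, 0)ᵀ = 0. ✓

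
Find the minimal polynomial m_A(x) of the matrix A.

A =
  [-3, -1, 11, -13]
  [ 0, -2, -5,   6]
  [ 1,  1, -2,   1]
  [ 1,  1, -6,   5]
x^4 + 2*x^3 - 12*x^2 - 40*x - 32

The characteristic polynomial is χ_A(x) = (x - 4)*(x + 2)^3, so the eigenvalues are known. The minimal polynomial is
  m_A(x) = Π_λ (x − λ)^{k_λ}
where k_λ is the size of the *largest* Jordan block for λ (equivalently, the smallest k with (A − λI)^k v = 0 for every generalised eigenvector v of λ).

  λ = -2: largest Jordan block has size 3, contributing (x + 2)^3
  λ = 4: largest Jordan block has size 1, contributing (x − 4)

So m_A(x) = (x - 4)*(x + 2)^3 = x^4 + 2*x^3 - 12*x^2 - 40*x - 32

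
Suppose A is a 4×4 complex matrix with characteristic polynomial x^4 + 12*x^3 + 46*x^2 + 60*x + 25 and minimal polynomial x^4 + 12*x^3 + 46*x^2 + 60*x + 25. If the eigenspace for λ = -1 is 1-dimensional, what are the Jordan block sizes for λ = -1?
Block sizes for λ = -1: [2]

Step 1 — from the characteristic polynomial, algebraic multiplicity of λ = -1 is 2. From dim ker(A − (-1)·I) = 1, there are exactly 1 Jordan blocks for λ = -1.
Step 2 — from the minimal polynomial, the factor (x + 1)^2 tells us the largest block for λ = -1 has size 2.
Step 3 — with total size 2, 1 blocks, and largest block 2, the block sizes (in nonincreasing order) are [2].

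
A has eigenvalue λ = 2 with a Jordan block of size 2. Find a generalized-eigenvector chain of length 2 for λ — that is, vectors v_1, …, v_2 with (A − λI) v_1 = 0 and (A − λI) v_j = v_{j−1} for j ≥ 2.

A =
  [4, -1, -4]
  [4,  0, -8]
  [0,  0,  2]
A Jordan chain for λ = 2 of length 2:
v_1 = (2, 4, 0)ᵀ
v_2 = (1, 0, 0)ᵀ

Let N = A − (2)·I. We want v_2 with N^2 v_2 = 0 but N^1 v_2 ≠ 0; then v_{j-1} := N · v_j for j = 2, …, 2.

Pick v_2 = (1, 0, 0)ᵀ.
Then v_1 = N · v_2 = (2, 4, 0)ᵀ.

Sanity check: (A − (2)·I) v_1 = (0, 0, 0)ᵀ = 0. ✓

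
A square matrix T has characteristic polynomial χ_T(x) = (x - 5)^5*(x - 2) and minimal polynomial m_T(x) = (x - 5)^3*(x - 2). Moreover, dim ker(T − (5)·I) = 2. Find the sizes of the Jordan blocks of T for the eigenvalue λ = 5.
Block sizes for λ = 5: [3, 2]

Step 1 — from the characteristic polynomial, algebraic multiplicity of λ = 5 is 5. From dim ker(T − (5)·I) = 2, there are exactly 2 Jordan blocks for λ = 5.
Step 2 — from the minimal polynomial, the factor (x − 5)^3 tells us the largest block for λ = 5 has size 3.
Step 3 — with total size 5, 2 blocks, and largest block 3, the block sizes (in nonincreasing order) are [3, 2].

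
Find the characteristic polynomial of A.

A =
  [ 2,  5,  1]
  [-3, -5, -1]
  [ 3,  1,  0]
x^3 + 3*x^2 + 3*x + 1

Expanding det(x·I − A) (e.g. by cofactor expansion or by noting that A is similar to its Jordan form J, which has the same characteristic polynomial as A) gives
  χ_A(x) = x^3 + 3*x^2 + 3*x + 1
which factors as (x + 1)^3. The eigenvalues (with algebraic multiplicities) are λ = -1 with multiplicity 3.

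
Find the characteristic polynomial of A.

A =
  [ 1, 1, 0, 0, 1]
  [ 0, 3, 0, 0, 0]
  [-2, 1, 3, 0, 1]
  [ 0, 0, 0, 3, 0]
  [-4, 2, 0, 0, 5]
x^5 - 15*x^4 + 90*x^3 - 270*x^2 + 405*x - 243

Expanding det(x·I − A) (e.g. by cofactor expansion or by noting that A is similar to its Jordan form J, which has the same characteristic polynomial as A) gives
  χ_A(x) = x^5 - 15*x^4 + 90*x^3 - 270*x^2 + 405*x - 243
which factors as (x - 3)^5. The eigenvalues (with algebraic multiplicities) are λ = 3 with multiplicity 5.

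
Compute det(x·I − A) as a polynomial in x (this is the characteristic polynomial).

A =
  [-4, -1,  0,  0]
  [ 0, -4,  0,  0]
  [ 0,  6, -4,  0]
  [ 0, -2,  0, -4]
x^4 + 16*x^3 + 96*x^2 + 256*x + 256

Expanding det(x·I − A) (e.g. by cofactor expansion or by noting that A is similar to its Jordan form J, which has the same characteristic polynomial as A) gives
  χ_A(x) = x^4 + 16*x^3 + 96*x^2 + 256*x + 256
which factors as (x + 4)^4. The eigenvalues (with algebraic multiplicities) are λ = -4 with multiplicity 4.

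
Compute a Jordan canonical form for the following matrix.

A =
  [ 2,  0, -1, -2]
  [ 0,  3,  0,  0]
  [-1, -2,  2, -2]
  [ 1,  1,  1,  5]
J_2(3) ⊕ J_2(3)

The characteristic polynomial is
  det(x·I − A) = x^4 - 12*x^3 + 54*x^2 - 108*x + 81 = (x - 3)^4

Eigenvalues and multiplicities (the geometric multiplicity of λ is n − rank(A − λI), which equals the number of Jordan blocks for λ):
  λ = 3: algebraic multiplicity = 4, geometric multiplicity = 2

Determining the block sizes for each eigenvalue:
  λ = 3: with am = 4 and gm = 2, the partition is not yet determined (e.g. several partitions of 4 into 2 parts exist). Let N = A − (3)·I. Computing rank(N^1) = 2, rank(N^2) = 0; the number of blocks of size ≥ j is rank(N^{j−1}) − rank(N^j), giving [2, 2]. So we have 2 block(s) of size 2 → block sizes [2, 2]

Assembling the blocks gives a Jordan form
J =
  [3, 1, 0, 0]
  [0, 3, 0, 0]
  [0, 0, 3, 1]
  [0, 0, 0, 3]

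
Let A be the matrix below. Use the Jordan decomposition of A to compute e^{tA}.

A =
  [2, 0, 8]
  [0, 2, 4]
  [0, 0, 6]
e^{tA} =
  [exp(2*t), 0, 2*exp(6*t) - 2*exp(2*t)]
  [0, exp(2*t), exp(6*t) - exp(2*t)]
  [0, 0, exp(6*t)]

Strategy: write A = P · J · P⁻¹ where J is a Jordan canonical form, so e^{tA} = P · e^{tJ} · P⁻¹, and e^{tJ} can be computed block-by-block.

A has Jordan form
J =
  [2, 0, 0]
  [0, 2, 0]
  [0, 0, 6]
(up to reordering of blocks).

Per-block formulas:
  For a 1×1 block at λ = 6: exp(t · [6]) = [e^(6t)].
  For a 1×1 block at λ = 2: exp(t · [2]) = [e^(2t)].

After assembling e^{tJ} and conjugating by P, we get:

e^{tA} =
  [exp(2*t), 0, 2*exp(6*t) - 2*exp(2*t)]
  [0, exp(2*t), exp(6*t) - exp(2*t)]
  [0, 0, exp(6*t)]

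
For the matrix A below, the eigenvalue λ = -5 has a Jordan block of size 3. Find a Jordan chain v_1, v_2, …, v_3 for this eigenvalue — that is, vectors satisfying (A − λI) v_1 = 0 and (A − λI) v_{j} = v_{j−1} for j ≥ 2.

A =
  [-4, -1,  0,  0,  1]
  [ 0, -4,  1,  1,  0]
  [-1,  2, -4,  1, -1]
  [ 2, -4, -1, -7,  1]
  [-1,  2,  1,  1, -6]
A Jordan chain for λ = -5 of length 3:
v_1 = (0, 1, 1, -2, 1)ᵀ
v_2 = (1, 0, -1, 2, -1)ᵀ
v_3 = (1, 0, 0, 0, 0)ᵀ

Let N = A − (-5)·I. We want v_3 with N^3 v_3 = 0 but N^2 v_3 ≠ 0; then v_{j-1} := N · v_j for j = 3, …, 2.

Pick v_3 = (1, 0, 0, 0, 0)ᵀ.
Then v_2 = N · v_3 = (1, 0, -1, 2, -1)ᵀ.
Then v_1 = N · v_2 = (0, 1, 1, -2, 1)ᵀ.

Sanity check: (A − (-5)·I) v_1 = (0, 0, 0, 0, 0)ᵀ = 0. ✓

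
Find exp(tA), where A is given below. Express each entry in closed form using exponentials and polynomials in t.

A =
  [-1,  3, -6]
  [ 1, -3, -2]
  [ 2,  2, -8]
e^{tA} =
  [3*t*exp(-4*t) + exp(-4*t), 3*t*exp(-4*t), -6*t*exp(-4*t)]
  [t*exp(-4*t), t*exp(-4*t) + exp(-4*t), -2*t*exp(-4*t)]
  [2*t*exp(-4*t), 2*t*exp(-4*t), -4*t*exp(-4*t) + exp(-4*t)]

Strategy: write A = P · J · P⁻¹ where J is a Jordan canonical form, so e^{tA} = P · e^{tJ} · P⁻¹, and e^{tJ} can be computed block-by-block.

A has Jordan form
J =
  [-4,  1,  0]
  [ 0, -4,  0]
  [ 0,  0, -4]
(up to reordering of blocks).

Per-block formulas:
  For a 2×2 Jordan block J_2(-4): exp(t · J_2(-4)) = e^(-4t)·(I + t·N), where N is the 2×2 nilpotent shift.
  For a 1×1 block at λ = -4: exp(t · [-4]) = [e^(-4t)].

After assembling e^{tJ} and conjugating by P, we get:

e^{tA} =
  [3*t*exp(-4*t) + exp(-4*t), 3*t*exp(-4*t), -6*t*exp(-4*t)]
  [t*exp(-4*t), t*exp(-4*t) + exp(-4*t), -2*t*exp(-4*t)]
  [2*t*exp(-4*t), 2*t*exp(-4*t), -4*t*exp(-4*t) + exp(-4*t)]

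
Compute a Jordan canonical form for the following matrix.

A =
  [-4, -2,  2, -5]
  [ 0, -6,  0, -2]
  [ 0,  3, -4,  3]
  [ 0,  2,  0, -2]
J_2(-4) ⊕ J_2(-4)

The characteristic polynomial is
  det(x·I − A) = x^4 + 16*x^3 + 96*x^2 + 256*x + 256 = (x + 4)^4

Eigenvalues and multiplicities (the geometric multiplicity of λ is n − rank(A − λI), which equals the number of Jordan blocks for λ):
  λ = -4: algebraic multiplicity = 4, geometric multiplicity = 2

Determining the block sizes for each eigenvalue:
  λ = -4: with am = 4 and gm = 2, the partition is not yet determined (e.g. several partitions of 4 into 2 parts exist). Let N = A − (-4)·I. Computing rank(N^1) = 2, rank(N^2) = 0; the number of blocks of size ≥ j is rank(N^{j−1}) − rank(N^j), giving [2, 2]. So we have 2 block(s) of size 2 → block sizes [2, 2]

Assembling the blocks gives a Jordan form
J =
  [-4,  1,  0,  0]
  [ 0, -4,  0,  0]
  [ 0,  0, -4,  1]
  [ 0,  0,  0, -4]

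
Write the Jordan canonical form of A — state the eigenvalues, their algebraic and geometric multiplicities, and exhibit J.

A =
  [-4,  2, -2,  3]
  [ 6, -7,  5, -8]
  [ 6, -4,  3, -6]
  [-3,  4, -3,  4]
J_3(-1) ⊕ J_1(-1)

The characteristic polynomial is
  det(x·I − A) = x^4 + 4*x^3 + 6*x^2 + 4*x + 1 = (x + 1)^4

Eigenvalues and multiplicities (the geometric multiplicity of λ is n − rank(A − λI), which equals the number of Jordan blocks for λ):
  λ = -1: algebraic multiplicity = 4, geometric multiplicity = 2

Determining the block sizes for each eigenvalue:
  λ = -1: with am = 4 and gm = 2, the partition is not yet determined (e.g. several partitions of 4 into 2 parts exist). Let N = A − (-1)·I. Computing rank(N^1) = 2, rank(N^2) = 1, rank(N^3) = 0; the number of blocks of size ≥ j is rank(N^{j−1}) − rank(N^j), giving [2, 1, 1]. So we have 1 block(s) of size 3, 1 block(s) of size 1 → block sizes [3, 1]

Assembling the blocks gives a Jordan form
J =
  [-1,  1,  0,  0]
  [ 0, -1,  1,  0]
  [ 0,  0, -1,  0]
  [ 0,  0,  0, -1]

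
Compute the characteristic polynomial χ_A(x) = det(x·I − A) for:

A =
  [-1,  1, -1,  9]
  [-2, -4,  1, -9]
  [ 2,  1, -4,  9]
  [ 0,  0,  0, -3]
x^4 + 12*x^3 + 54*x^2 + 108*x + 81

Expanding det(x·I − A) (e.g. by cofactor expansion or by noting that A is similar to its Jordan form J, which has the same characteristic polynomial as A) gives
  χ_A(x) = x^4 + 12*x^3 + 54*x^2 + 108*x + 81
which factors as (x + 3)^4. The eigenvalues (with algebraic multiplicities) are λ = -3 with multiplicity 4.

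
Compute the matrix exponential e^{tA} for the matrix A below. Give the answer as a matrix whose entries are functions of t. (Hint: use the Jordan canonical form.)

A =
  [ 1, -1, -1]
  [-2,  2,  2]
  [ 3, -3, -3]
e^{tA} =
  [t + 1, -t, -t]
  [-2*t, 2*t + 1, 2*t]
  [3*t, -3*t, 1 - 3*t]

Strategy: write A = P · J · P⁻¹ where J is a Jordan canonical form, so e^{tA} = P · e^{tJ} · P⁻¹, and e^{tJ} can be computed block-by-block.

A has Jordan form
J =
  [0, 1, 0]
  [0, 0, 0]
  [0, 0, 0]
(up to reordering of blocks).

Per-block formulas:
  For a 2×2 Jordan block J_2(0): exp(t · J_2(0)) = e^(0t)·(I + t·N), where N is the 2×2 nilpotent shift.
  For a 1×1 block at λ = 0: exp(t · [0]) = [e^(0t)].

After assembling e^{tJ} and conjugating by P, we get:

e^{tA} =
  [t + 1, -t, -t]
  [-2*t, 2*t + 1, 2*t]
  [3*t, -3*t, 1 - 3*t]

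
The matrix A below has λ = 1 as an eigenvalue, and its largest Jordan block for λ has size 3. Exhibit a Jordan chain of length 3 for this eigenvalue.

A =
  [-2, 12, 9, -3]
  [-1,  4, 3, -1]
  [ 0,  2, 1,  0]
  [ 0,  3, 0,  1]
A Jordan chain for λ = 1 of length 3:
v_1 = (-3, 0, -2, -3)ᵀ
v_2 = (-3, -1, 0, 0)ᵀ
v_3 = (1, 0, 0, 0)ᵀ

Let N = A − (1)·I. We want v_3 with N^3 v_3 = 0 but N^2 v_3 ≠ 0; then v_{j-1} := N · v_j for j = 3, …, 2.

Pick v_3 = (1, 0, 0, 0)ᵀ.
Then v_2 = N · v_3 = (-3, -1, 0, 0)ᵀ.
Then v_1 = N · v_2 = (-3, 0, -2, -3)ᵀ.

Sanity check: (A − (1)·I) v_1 = (0, 0, 0, 0)ᵀ = 0. ✓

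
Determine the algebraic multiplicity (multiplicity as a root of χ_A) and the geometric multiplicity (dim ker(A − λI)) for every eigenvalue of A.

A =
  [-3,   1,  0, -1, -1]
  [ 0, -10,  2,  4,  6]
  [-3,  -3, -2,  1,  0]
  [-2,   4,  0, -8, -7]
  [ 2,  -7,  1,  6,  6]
λ = -4: alg = 4, geom = 2; λ = -1: alg = 1, geom = 1

Step 1 — factor the characteristic polynomial to read off the algebraic multiplicities:
  χ_A(x) = (x + 1)*(x + 4)^4

Step 2 — compute geometric multiplicities via the rank-nullity identity g(λ) = n − rank(A − λI):
  rank(A − (-4)·I) = 3, so dim ker(A − (-4)·I) = n − 3 = 2
  rank(A − (-1)·I) = 4, so dim ker(A − (-1)·I) = n − 4 = 1

Summary:
  λ = -4: algebraic multiplicity = 4, geometric multiplicity = 2
  λ = -1: algebraic multiplicity = 1, geometric multiplicity = 1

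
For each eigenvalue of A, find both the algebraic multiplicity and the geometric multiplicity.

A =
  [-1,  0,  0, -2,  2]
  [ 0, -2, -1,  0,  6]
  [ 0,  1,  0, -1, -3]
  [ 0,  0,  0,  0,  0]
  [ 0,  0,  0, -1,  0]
λ = -1: alg = 3, geom = 2; λ = 0: alg = 2, geom = 1

Step 1 — factor the characteristic polynomial to read off the algebraic multiplicities:
  χ_A(x) = x^2*(x + 1)^3

Step 2 — compute geometric multiplicities via the rank-nullity identity g(λ) = n − rank(A − λI):
  rank(A − (-1)·I) = 3, so dim ker(A − (-1)·I) = n − 3 = 2
  rank(A − (0)·I) = 4, so dim ker(A − (0)·I) = n − 4 = 1

Summary:
  λ = -1: algebraic multiplicity = 3, geometric multiplicity = 2
  λ = 0: algebraic multiplicity = 2, geometric multiplicity = 1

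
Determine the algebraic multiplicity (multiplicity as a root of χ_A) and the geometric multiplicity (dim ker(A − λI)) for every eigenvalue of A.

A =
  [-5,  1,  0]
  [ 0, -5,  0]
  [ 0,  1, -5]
λ = -5: alg = 3, geom = 2

Step 1 — factor the characteristic polynomial to read off the algebraic multiplicities:
  χ_A(x) = (x + 5)^3

Step 2 — compute geometric multiplicities via the rank-nullity identity g(λ) = n − rank(A − λI):
  rank(A − (-5)·I) = 1, so dim ker(A − (-5)·I) = n − 1 = 2

Summary:
  λ = -5: algebraic multiplicity = 3, geometric multiplicity = 2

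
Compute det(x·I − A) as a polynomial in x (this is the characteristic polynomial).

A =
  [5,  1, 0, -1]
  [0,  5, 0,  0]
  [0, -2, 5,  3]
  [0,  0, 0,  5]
x^4 - 20*x^3 + 150*x^2 - 500*x + 625

Expanding det(x·I − A) (e.g. by cofactor expansion or by noting that A is similar to its Jordan form J, which has the same characteristic polynomial as A) gives
  χ_A(x) = x^4 - 20*x^3 + 150*x^2 - 500*x + 625
which factors as (x - 5)^4. The eigenvalues (with algebraic multiplicities) are λ = 5 with multiplicity 4.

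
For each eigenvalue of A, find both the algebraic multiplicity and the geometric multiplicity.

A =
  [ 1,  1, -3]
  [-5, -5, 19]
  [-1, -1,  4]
λ = 0: alg = 3, geom = 1

Step 1 — factor the characteristic polynomial to read off the algebraic multiplicities:
  χ_A(x) = x^3

Step 2 — compute geometric multiplicities via the rank-nullity identity g(λ) = n − rank(A − λI):
  rank(A − (0)·I) = 2, so dim ker(A − (0)·I) = n − 2 = 1

Summary:
  λ = 0: algebraic multiplicity = 3, geometric multiplicity = 1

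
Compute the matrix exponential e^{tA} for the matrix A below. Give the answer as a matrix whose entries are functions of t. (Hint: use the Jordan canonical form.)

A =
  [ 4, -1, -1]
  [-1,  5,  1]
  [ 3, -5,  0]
e^{tA} =
  [-t^2*exp(3*t)/2 + t*exp(3*t) + exp(3*t), t^2*exp(3*t) - t*exp(3*t), t^2*exp(3*t)/2 - t*exp(3*t)]
  [-t*exp(3*t), 2*t*exp(3*t) + exp(3*t), t*exp(3*t)]
  [-t^2*exp(3*t)/2 + 3*t*exp(3*t), t^2*exp(3*t) - 5*t*exp(3*t), t^2*exp(3*t)/2 - 3*t*exp(3*t) + exp(3*t)]

Strategy: write A = P · J · P⁻¹ where J is a Jordan canonical form, so e^{tA} = P · e^{tJ} · P⁻¹, and e^{tJ} can be computed block-by-block.

A has Jordan form
J =
  [3, 1, 0]
  [0, 3, 1]
  [0, 0, 3]
(up to reordering of blocks).

Per-block formulas:
  For a 3×3 Jordan block J_3(3): exp(t · J_3(3)) = e^(3t)·(I + t·N + (t^2/2)·N^2), where N is the 3×3 nilpotent shift.

After assembling e^{tJ} and conjugating by P, we get:

e^{tA} =
  [-t^2*exp(3*t)/2 + t*exp(3*t) + exp(3*t), t^2*exp(3*t) - t*exp(3*t), t^2*exp(3*t)/2 - t*exp(3*t)]
  [-t*exp(3*t), 2*t*exp(3*t) + exp(3*t), t*exp(3*t)]
  [-t^2*exp(3*t)/2 + 3*t*exp(3*t), t^2*exp(3*t) - 5*t*exp(3*t), t^2*exp(3*t)/2 - 3*t*exp(3*t) + exp(3*t)]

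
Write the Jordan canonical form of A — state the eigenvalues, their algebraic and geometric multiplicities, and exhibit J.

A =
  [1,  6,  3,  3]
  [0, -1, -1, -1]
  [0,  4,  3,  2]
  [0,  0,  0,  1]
J_2(1) ⊕ J_1(1) ⊕ J_1(1)

The characteristic polynomial is
  det(x·I − A) = x^4 - 4*x^3 + 6*x^2 - 4*x + 1 = (x - 1)^4

Eigenvalues and multiplicities (the geometric multiplicity of λ is n − rank(A − λI), which equals the number of Jordan blocks for λ):
  λ = 1: algebraic multiplicity = 4, geometric multiplicity = 3

Determining the block sizes for each eigenvalue:
  λ = 1: 3 blocks summing to 4 forces exactly one block of size 2 and the rest size 1 → block sizes [2, 1, 1]

Assembling the blocks gives a Jordan form
J =
  [1, 1, 0, 0]
  [0, 1, 0, 0]
  [0, 0, 1, 0]
  [0, 0, 0, 1]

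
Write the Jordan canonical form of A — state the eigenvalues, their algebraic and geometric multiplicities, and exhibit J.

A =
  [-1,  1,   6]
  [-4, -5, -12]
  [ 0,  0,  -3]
J_2(-3) ⊕ J_1(-3)

The characteristic polynomial is
  det(x·I − A) = x^3 + 9*x^2 + 27*x + 27 = (x + 3)^3

Eigenvalues and multiplicities (the geometric multiplicity of λ is n − rank(A − λI), which equals the number of Jordan blocks for λ):
  λ = -3: algebraic multiplicity = 3, geometric multiplicity = 2

Determining the block sizes for each eigenvalue:
  λ = -3: 2 blocks summing to 3 forces exactly one block of size 2 and the rest size 1 → block sizes [2, 1]

Assembling the blocks gives a Jordan form
J =
  [-3,  1,  0]
  [ 0, -3,  0]
  [ 0,  0, -3]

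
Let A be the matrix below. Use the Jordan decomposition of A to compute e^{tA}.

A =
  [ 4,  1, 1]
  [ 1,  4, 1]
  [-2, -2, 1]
e^{tA} =
  [t*exp(3*t) + exp(3*t), t*exp(3*t), t*exp(3*t)]
  [t*exp(3*t), t*exp(3*t) + exp(3*t), t*exp(3*t)]
  [-2*t*exp(3*t), -2*t*exp(3*t), -2*t*exp(3*t) + exp(3*t)]

Strategy: write A = P · J · P⁻¹ where J is a Jordan canonical form, so e^{tA} = P · e^{tJ} · P⁻¹, and e^{tJ} can be computed block-by-block.

A has Jordan form
J =
  [3, 1, 0]
  [0, 3, 0]
  [0, 0, 3]
(up to reordering of blocks).

Per-block formulas:
  For a 2×2 Jordan block J_2(3): exp(t · J_2(3)) = e^(3t)·(I + t·N), where N is the 2×2 nilpotent shift.
  For a 1×1 block at λ = 3: exp(t · [3]) = [e^(3t)].

After assembling e^{tJ} and conjugating by P, we get:

e^{tA} =
  [t*exp(3*t) + exp(3*t), t*exp(3*t), t*exp(3*t)]
  [t*exp(3*t), t*exp(3*t) + exp(3*t), t*exp(3*t)]
  [-2*t*exp(3*t), -2*t*exp(3*t), -2*t*exp(3*t) + exp(3*t)]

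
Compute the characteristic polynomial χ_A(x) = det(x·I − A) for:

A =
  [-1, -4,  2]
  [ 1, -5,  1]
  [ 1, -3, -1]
x^3 + 7*x^2 + 16*x + 12

Expanding det(x·I − A) (e.g. by cofactor expansion or by noting that A is similar to its Jordan form J, which has the same characteristic polynomial as A) gives
  χ_A(x) = x^3 + 7*x^2 + 16*x + 12
which factors as (x + 2)^2*(x + 3). The eigenvalues (with algebraic multiplicities) are λ = -3 with multiplicity 1, λ = -2 with multiplicity 2.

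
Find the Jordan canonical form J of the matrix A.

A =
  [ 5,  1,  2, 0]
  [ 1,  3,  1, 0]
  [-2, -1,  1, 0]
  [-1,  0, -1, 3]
J_3(3) ⊕ J_1(3)

The characteristic polynomial is
  det(x·I − A) = x^4 - 12*x^3 + 54*x^2 - 108*x + 81 = (x - 3)^4

Eigenvalues and multiplicities (the geometric multiplicity of λ is n − rank(A − λI), which equals the number of Jordan blocks for λ):
  λ = 3: algebraic multiplicity = 4, geometric multiplicity = 2

Determining the block sizes for each eigenvalue:
  λ = 3: with am = 4 and gm = 2, the partition is not yet determined (e.g. several partitions of 4 into 2 parts exist). Let N = A − (3)·I. Computing rank(N^1) = 2, rank(N^2) = 1, rank(N^3) = 0; the number of blocks of size ≥ j is rank(N^{j−1}) − rank(N^j), giving [2, 1, 1]. So we have 1 block(s) of size 3, 1 block(s) of size 1 → block sizes [3, 1]

Assembling the blocks gives a Jordan form
J =
  [3, 1, 0, 0]
  [0, 3, 1, 0]
  [0, 0, 3, 0]
  [0, 0, 0, 3]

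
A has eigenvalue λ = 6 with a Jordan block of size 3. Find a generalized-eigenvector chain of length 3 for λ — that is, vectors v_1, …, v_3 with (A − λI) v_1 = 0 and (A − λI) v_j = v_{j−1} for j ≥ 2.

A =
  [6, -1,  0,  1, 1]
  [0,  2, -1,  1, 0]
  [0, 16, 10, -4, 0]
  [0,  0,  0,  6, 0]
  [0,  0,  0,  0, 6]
A Jordan chain for λ = 6 of length 3:
v_1 = (4, 0, 0, 0, 0)ᵀ
v_2 = (-1, -4, 16, 0, 0)ᵀ
v_3 = (0, 1, 0, 0, 0)ᵀ

Let N = A − (6)·I. We want v_3 with N^3 v_3 = 0 but N^2 v_3 ≠ 0; then v_{j-1} := N · v_j for j = 3, …, 2.

Pick v_3 = (0, 1, 0, 0, 0)ᵀ.
Then v_2 = N · v_3 = (-1, -4, 16, 0, 0)ᵀ.
Then v_1 = N · v_2 = (4, 0, 0, 0, 0)ᵀ.

Sanity check: (A − (6)·I) v_1 = (0, 0, 0, 0, 0)ᵀ = 0. ✓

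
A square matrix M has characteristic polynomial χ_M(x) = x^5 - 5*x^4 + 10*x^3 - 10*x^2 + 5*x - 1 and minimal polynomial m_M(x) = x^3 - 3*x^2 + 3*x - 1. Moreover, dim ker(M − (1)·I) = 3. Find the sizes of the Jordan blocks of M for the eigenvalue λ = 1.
Block sizes for λ = 1: [3, 1, 1]

Step 1 — from the characteristic polynomial, algebraic multiplicity of λ = 1 is 5. From dim ker(M − (1)·I) = 3, there are exactly 3 Jordan blocks for λ = 1.
Step 2 — from the minimal polynomial, the factor (x − 1)^3 tells us the largest block for λ = 1 has size 3.
Step 3 — with total size 5, 3 blocks, and largest block 3, the block sizes (in nonincreasing order) are [3, 1, 1].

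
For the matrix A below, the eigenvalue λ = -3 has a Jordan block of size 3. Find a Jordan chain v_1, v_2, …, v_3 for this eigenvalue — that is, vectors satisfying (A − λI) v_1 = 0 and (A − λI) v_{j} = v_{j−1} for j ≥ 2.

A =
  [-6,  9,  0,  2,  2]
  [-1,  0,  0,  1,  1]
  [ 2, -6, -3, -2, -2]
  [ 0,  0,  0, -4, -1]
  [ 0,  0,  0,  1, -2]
A Jordan chain for λ = -3 of length 3:
v_1 = (3, 1, -2, 0, 0)ᵀ
v_2 = (2, 1, -2, -1, 1)ᵀ
v_3 = (0, 0, 0, 1, 0)ᵀ

Let N = A − (-3)·I. We want v_3 with N^3 v_3 = 0 but N^2 v_3 ≠ 0; then v_{j-1} := N · v_j for j = 3, …, 2.

Pick v_3 = (0, 0, 0, 1, 0)ᵀ.
Then v_2 = N · v_3 = (2, 1, -2, -1, 1)ᵀ.
Then v_1 = N · v_2 = (3, 1, -2, 0, 0)ᵀ.

Sanity check: (A − (-3)·I) v_1 = (0, 0, 0, 0, 0)ᵀ = 0. ✓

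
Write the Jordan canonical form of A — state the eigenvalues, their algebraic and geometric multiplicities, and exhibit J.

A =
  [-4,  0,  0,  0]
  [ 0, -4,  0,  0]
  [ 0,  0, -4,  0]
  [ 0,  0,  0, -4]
J_1(-4) ⊕ J_1(-4) ⊕ J_1(-4) ⊕ J_1(-4)

The characteristic polynomial is
  det(x·I − A) = x^4 + 16*x^3 + 96*x^2 + 256*x + 256 = (x + 4)^4

Eigenvalues and multiplicities (the geometric multiplicity of λ is n − rank(A − λI), which equals the number of Jordan blocks for λ):
  λ = -4: algebraic multiplicity = 4, geometric multiplicity = 4

Determining the block sizes for each eigenvalue:
  λ = -4: gm = am = 4, so every block has size 1 → block sizes [1, 1, 1, 1]

Assembling the blocks gives a Jordan form
J =
  [-4,  0,  0,  0]
  [ 0, -4,  0,  0]
  [ 0,  0, -4,  0]
  [ 0,  0,  0, -4]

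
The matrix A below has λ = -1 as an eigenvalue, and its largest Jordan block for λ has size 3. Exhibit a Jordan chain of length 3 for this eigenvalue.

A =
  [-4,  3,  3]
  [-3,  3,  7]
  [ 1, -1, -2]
A Jordan chain for λ = -1 of length 3:
v_1 = (3, 4, -1)ᵀ
v_2 = (-3, -3, 1)ᵀ
v_3 = (1, 0, 0)ᵀ

Let N = A − (-1)·I. We want v_3 with N^3 v_3 = 0 but N^2 v_3 ≠ 0; then v_{j-1} := N · v_j for j = 3, …, 2.

Pick v_3 = (1, 0, 0)ᵀ.
Then v_2 = N · v_3 = (-3, -3, 1)ᵀ.
Then v_1 = N · v_2 = (3, 4, -1)ᵀ.

Sanity check: (A − (-1)·I) v_1 = (0, 0, 0)ᵀ = 0. ✓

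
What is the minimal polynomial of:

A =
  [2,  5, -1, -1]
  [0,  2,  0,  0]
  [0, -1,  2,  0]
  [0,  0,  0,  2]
x^3 - 6*x^2 + 12*x - 8

The characteristic polynomial is χ_A(x) = (x - 2)^4, so the eigenvalues are known. The minimal polynomial is
  m_A(x) = Π_λ (x − λ)^{k_λ}
where k_λ is the size of the *largest* Jordan block for λ (equivalently, the smallest k with (A − λI)^k v = 0 for every generalised eigenvector v of λ).

  λ = 2: largest Jordan block has size 3, contributing (x − 2)^3

So m_A(x) = (x - 2)^3 = x^3 - 6*x^2 + 12*x - 8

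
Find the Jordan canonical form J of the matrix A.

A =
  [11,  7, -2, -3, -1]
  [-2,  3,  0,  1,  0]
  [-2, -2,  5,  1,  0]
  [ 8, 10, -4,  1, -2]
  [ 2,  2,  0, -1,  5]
J_2(5) ⊕ J_2(5) ⊕ J_1(5)

The characteristic polynomial is
  det(x·I − A) = x^5 - 25*x^4 + 250*x^3 - 1250*x^2 + 3125*x - 3125 = (x - 5)^5

Eigenvalues and multiplicities (the geometric multiplicity of λ is n − rank(A − λI), which equals the number of Jordan blocks for λ):
  λ = 5: algebraic multiplicity = 5, geometric multiplicity = 3

Determining the block sizes for each eigenvalue:
  λ = 5: with am = 5 and gm = 3, the partition is not yet determined (e.g. several partitions of 5 into 3 parts exist). Let N = A − (5)·I. Computing rank(N^1) = 2, rank(N^2) = 0; the number of blocks of size ≥ j is rank(N^{j−1}) − rank(N^j), giving [3, 2]. So we have 2 block(s) of size 2, 1 block(s) of size 1 → block sizes [2, 2, 1]

Assembling the blocks gives a Jordan form
J =
  [5, 1, 0, 0, 0]
  [0, 5, 0, 0, 0]
  [0, 0, 5, 1, 0]
  [0, 0, 0, 5, 0]
  [0, 0, 0, 0, 5]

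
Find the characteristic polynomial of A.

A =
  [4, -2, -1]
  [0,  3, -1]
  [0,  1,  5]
x^3 - 12*x^2 + 48*x - 64

Expanding det(x·I − A) (e.g. by cofactor expansion or by noting that A is similar to its Jordan form J, which has the same characteristic polynomial as A) gives
  χ_A(x) = x^3 - 12*x^2 + 48*x - 64
which factors as (x - 4)^3. The eigenvalues (with algebraic multiplicities) are λ = 4 with multiplicity 3.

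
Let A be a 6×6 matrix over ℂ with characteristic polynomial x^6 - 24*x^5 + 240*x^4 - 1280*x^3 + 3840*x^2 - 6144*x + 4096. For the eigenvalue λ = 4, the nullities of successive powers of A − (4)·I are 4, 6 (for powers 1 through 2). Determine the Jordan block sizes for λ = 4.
Block sizes for λ = 4: [2, 2, 1, 1]

From the dimensions of kernels of powers, the number of Jordan blocks of size at least j is d_j − d_{j−1} where d_j = dim ker(N^j) (with d_0 = 0). Computing the differences gives [4, 2].
The number of blocks of size exactly k is (#blocks of size ≥ k) − (#blocks of size ≥ k + 1), so the partition is: 2 block(s) of size 1, 2 block(s) of size 2.
In nonincreasing order the block sizes are [2, 2, 1, 1].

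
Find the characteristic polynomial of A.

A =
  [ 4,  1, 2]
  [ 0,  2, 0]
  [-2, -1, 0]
x^3 - 6*x^2 + 12*x - 8

Expanding det(x·I − A) (e.g. by cofactor expansion or by noting that A is similar to its Jordan form J, which has the same characteristic polynomial as A) gives
  χ_A(x) = x^3 - 6*x^2 + 12*x - 8
which factors as (x - 2)^3. The eigenvalues (with algebraic multiplicities) are λ = 2 with multiplicity 3.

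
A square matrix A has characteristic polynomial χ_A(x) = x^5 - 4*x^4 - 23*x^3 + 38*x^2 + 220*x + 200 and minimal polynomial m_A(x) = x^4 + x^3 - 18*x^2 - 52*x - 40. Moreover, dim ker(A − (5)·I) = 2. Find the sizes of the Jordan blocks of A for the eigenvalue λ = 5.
Block sizes for λ = 5: [1, 1]

Step 1 — from the characteristic polynomial, algebraic multiplicity of λ = 5 is 2. From dim ker(A − (5)·I) = 2, there are exactly 2 Jordan blocks for λ = 5.
Step 2 — from the minimal polynomial, the factor (x − 5) tells us the largest block for λ = 5 has size 1.
Step 3 — with total size 2, 2 blocks, and largest block 1, the block sizes (in nonincreasing order) are [1, 1].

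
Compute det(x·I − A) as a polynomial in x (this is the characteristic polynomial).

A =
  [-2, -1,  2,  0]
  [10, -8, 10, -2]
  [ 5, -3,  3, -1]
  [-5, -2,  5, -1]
x^4 + 8*x^3 + 24*x^2 + 32*x + 16

Expanding det(x·I − A) (e.g. by cofactor expansion or by noting that A is similar to its Jordan form J, which has the same characteristic polynomial as A) gives
  χ_A(x) = x^4 + 8*x^3 + 24*x^2 + 32*x + 16
which factors as (x + 2)^4. The eigenvalues (with algebraic multiplicities) are λ = -2 with multiplicity 4.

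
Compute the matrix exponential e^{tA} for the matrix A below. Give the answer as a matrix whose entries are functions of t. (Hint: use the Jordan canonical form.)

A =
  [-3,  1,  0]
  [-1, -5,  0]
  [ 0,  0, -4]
e^{tA} =
  [t*exp(-4*t) + exp(-4*t), t*exp(-4*t), 0]
  [-t*exp(-4*t), -t*exp(-4*t) + exp(-4*t), 0]
  [0, 0, exp(-4*t)]

Strategy: write A = P · J · P⁻¹ where J is a Jordan canonical form, so e^{tA} = P · e^{tJ} · P⁻¹, and e^{tJ} can be computed block-by-block.

A has Jordan form
J =
  [-4,  1,  0]
  [ 0, -4,  0]
  [ 0,  0, -4]
(up to reordering of blocks).

Per-block formulas:
  For a 2×2 Jordan block J_2(-4): exp(t · J_2(-4)) = e^(-4t)·(I + t·N), where N is the 2×2 nilpotent shift.
  For a 1×1 block at λ = -4: exp(t · [-4]) = [e^(-4t)].

After assembling e^{tJ} and conjugating by P, we get:

e^{tA} =
  [t*exp(-4*t) + exp(-4*t), t*exp(-4*t), 0]
  [-t*exp(-4*t), -t*exp(-4*t) + exp(-4*t), 0]
  [0, 0, exp(-4*t)]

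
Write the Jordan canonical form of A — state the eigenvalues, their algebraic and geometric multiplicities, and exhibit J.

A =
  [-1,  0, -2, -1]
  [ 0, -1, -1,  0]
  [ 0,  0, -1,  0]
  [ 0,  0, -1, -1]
J_3(-1) ⊕ J_1(-1)

The characteristic polynomial is
  det(x·I − A) = x^4 + 4*x^3 + 6*x^2 + 4*x + 1 = (x + 1)^4

Eigenvalues and multiplicities (the geometric multiplicity of λ is n − rank(A − λI), which equals the number of Jordan blocks for λ):
  λ = -1: algebraic multiplicity = 4, geometric multiplicity = 2

Determining the block sizes for each eigenvalue:
  λ = -1: with am = 4 and gm = 2, the partition is not yet determined (e.g. several partitions of 4 into 2 parts exist). Let N = A − (-1)·I. Computing rank(N^1) = 2, rank(N^2) = 1, rank(N^3) = 0; the number of blocks of size ≥ j is rank(N^{j−1}) − rank(N^j), giving [2, 1, 1]. So we have 1 block(s) of size 3, 1 block(s) of size 1 → block sizes [3, 1]

Assembling the blocks gives a Jordan form
J =
  [-1,  1,  0,  0]
  [ 0, -1,  1,  0]
  [ 0,  0, -1,  0]
  [ 0,  0,  0, -1]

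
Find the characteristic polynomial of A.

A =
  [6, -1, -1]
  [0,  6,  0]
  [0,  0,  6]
x^3 - 18*x^2 + 108*x - 216

Expanding det(x·I − A) (e.g. by cofactor expansion or by noting that A is similar to its Jordan form J, which has the same characteristic polynomial as A) gives
  χ_A(x) = x^3 - 18*x^2 + 108*x - 216
which factors as (x - 6)^3. The eigenvalues (with algebraic multiplicities) are λ = 6 with multiplicity 3.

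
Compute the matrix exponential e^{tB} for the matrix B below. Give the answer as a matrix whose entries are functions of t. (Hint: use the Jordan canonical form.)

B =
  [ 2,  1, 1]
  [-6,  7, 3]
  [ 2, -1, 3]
e^{tB} =
  [-2*t*exp(4*t) + exp(4*t), t*exp(4*t), t*exp(4*t)]
  [-6*t*exp(4*t), 3*t*exp(4*t) + exp(4*t), 3*t*exp(4*t)]
  [2*t*exp(4*t), -t*exp(4*t), -t*exp(4*t) + exp(4*t)]

Strategy: write B = P · J · P⁻¹ where J is a Jordan canonical form, so e^{tB} = P · e^{tJ} · P⁻¹, and e^{tJ} can be computed block-by-block.

B has Jordan form
J =
  [4, 1, 0]
  [0, 4, 0]
  [0, 0, 4]
(up to reordering of blocks).

Per-block formulas:
  For a 1×1 block at λ = 4: exp(t · [4]) = [e^(4t)].
  For a 2×2 Jordan block J_2(4): exp(t · J_2(4)) = e^(4t)·(I + t·N), where N is the 2×2 nilpotent shift.

After assembling e^{tJ} and conjugating by P, we get:

e^{tB} =
  [-2*t*exp(4*t) + exp(4*t), t*exp(4*t), t*exp(4*t)]
  [-6*t*exp(4*t), 3*t*exp(4*t) + exp(4*t), 3*t*exp(4*t)]
  [2*t*exp(4*t), -t*exp(4*t), -t*exp(4*t) + exp(4*t)]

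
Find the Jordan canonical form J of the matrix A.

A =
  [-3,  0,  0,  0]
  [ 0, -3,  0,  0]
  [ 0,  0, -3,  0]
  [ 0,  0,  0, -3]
J_1(-3) ⊕ J_1(-3) ⊕ J_1(-3) ⊕ J_1(-3)

The characteristic polynomial is
  det(x·I − A) = x^4 + 12*x^3 + 54*x^2 + 108*x + 81 = (x + 3)^4

Eigenvalues and multiplicities (the geometric multiplicity of λ is n − rank(A − λI), which equals the number of Jordan blocks for λ):
  λ = -3: algebraic multiplicity = 4, geometric multiplicity = 4

Determining the block sizes for each eigenvalue:
  λ = -3: gm = am = 4, so every block has size 1 → block sizes [1, 1, 1, 1]

Assembling the blocks gives a Jordan form
J =
  [-3,  0,  0,  0]
  [ 0, -3,  0,  0]
  [ 0,  0, -3,  0]
  [ 0,  0,  0, -3]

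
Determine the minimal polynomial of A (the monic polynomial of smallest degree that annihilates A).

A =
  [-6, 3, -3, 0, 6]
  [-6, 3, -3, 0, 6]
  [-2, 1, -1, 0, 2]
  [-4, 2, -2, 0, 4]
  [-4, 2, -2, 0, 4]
x^2

The characteristic polynomial is χ_A(x) = x^5, so the eigenvalues are known. The minimal polynomial is
  m_A(x) = Π_λ (x − λ)^{k_λ}
where k_λ is the size of the *largest* Jordan block for λ (equivalently, the smallest k with (A − λI)^k v = 0 for every generalised eigenvector v of λ).

  λ = 0: largest Jordan block has size 2, contributing (x − 0)^2

So m_A(x) = x^2 = x^2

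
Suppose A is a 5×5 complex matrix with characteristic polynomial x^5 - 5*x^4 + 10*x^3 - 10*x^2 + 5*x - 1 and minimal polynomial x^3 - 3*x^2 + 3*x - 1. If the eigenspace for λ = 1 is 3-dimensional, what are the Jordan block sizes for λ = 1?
Block sizes for λ = 1: [3, 1, 1]

Step 1 — from the characteristic polynomial, algebraic multiplicity of λ = 1 is 5. From dim ker(A − (1)·I) = 3, there are exactly 3 Jordan blocks for λ = 1.
Step 2 — from the minimal polynomial, the factor (x − 1)^3 tells us the largest block for λ = 1 has size 3.
Step 3 — with total size 5, 3 blocks, and largest block 3, the block sizes (in nonincreasing order) are [3, 1, 1].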